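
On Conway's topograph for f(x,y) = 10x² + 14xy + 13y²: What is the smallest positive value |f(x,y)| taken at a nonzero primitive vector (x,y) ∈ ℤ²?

translate: b→-6 (≡14 mod 20), so (10,14,13)→(10,-6,9)
flip: (10,-6,9)→(9,6,10)
reduced (well bottom): (9,6,10) with a≤c, −a<b≤a
well minimum = a = 9

9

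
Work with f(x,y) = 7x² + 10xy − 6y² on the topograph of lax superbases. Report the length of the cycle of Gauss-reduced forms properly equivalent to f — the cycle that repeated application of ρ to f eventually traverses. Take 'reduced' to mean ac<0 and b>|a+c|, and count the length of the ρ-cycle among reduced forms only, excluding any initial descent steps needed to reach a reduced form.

D = 268, ⌊√D⌋ = 16
river: ρ → (-6,14,3)
river: ρ → (3,16,-1)
river: ρ → (-1,16,3)
river: ρ → (3,14,-6)
river: ρ → (-6,10,7)
river: ρ → (7,4,-9)
river: ρ → (-9,14,2)
river: ρ → (2,14,-9)
river: ρ → (-9,4,7)
river: ρ → (7,10,-6)
ρ-cycle length = 10 (tail of 0 descent steps not counted)

10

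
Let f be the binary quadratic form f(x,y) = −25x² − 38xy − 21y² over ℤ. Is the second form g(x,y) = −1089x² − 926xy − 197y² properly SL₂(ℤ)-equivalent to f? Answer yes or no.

D₁ = -656, D₂ = -656
f is negative-definite; reduce −f:
−f: translate: b→-12 (≡38 mod 50), so (25,38,21)→(25,-12,8)
−f: flip: (25,-12,8)→(8,12,25)
−f: translate: b→-4 (≡12 mod 16), so (8,12,25)→(8,-4,21)
−f: reduced (well bottom): (8,-4,21) with a≤c, −a<b≤a
flip sign back: reduced form of f is (-8,4,-21)
g is negative-definite; reduce −g:
−g: flip: (1089,926,197)→(197,-926,1089)
−g: translate: b→-138 (≡-926 mod 394), so (197,-926,1089)→(197,-138,25)
−g: flip: (197,-138,25)→(25,138,197)
−g: translate: b→-12 (≡138 mod 50), so (25,138,197)→(25,-12,8)
−g: flip: (25,-12,8)→(8,12,25)
−g: translate: b→-4 (≡12 mod 16), so (8,12,25)→(8,-4,21)
−g: reduced (well bottom): (8,-4,21) with a≤c, −a<b≤a
flip sign back: reduced form of g is (-8,4,-21)
reduced forms (-8, 4, -21) vs (-8, 4, -21) ⇒ equivalent

yes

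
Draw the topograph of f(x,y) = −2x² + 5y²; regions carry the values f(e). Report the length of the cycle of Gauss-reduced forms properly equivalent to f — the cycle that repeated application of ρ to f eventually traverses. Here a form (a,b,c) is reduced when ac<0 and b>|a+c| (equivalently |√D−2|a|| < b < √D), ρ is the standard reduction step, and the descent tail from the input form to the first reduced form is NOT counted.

D = 40, ⌊√D⌋ = 6
descent: ρ → (5,0,-2)
descent: ρ → (-2,4,3)  [lands on river]
river: ρ → (3,2,-3)
river: ρ → (-3,4,2)
river: ρ → (2,4,-3)
river: ρ → (-3,2,3)
river: ρ → (3,4,-2)
ρ-cycle length = 6 (tail of 2 descent steps not counted)

6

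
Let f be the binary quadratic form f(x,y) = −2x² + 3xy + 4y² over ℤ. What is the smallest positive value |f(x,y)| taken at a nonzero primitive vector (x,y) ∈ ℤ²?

river: ρ → (4,5,-1)
river: ρ → (-1,5,4)
river: ρ → (4,3,-2)
river: ρ → (-2,5,2)
river: ρ → (2,3,-4)
river: ρ → (-4,5,1)
river: ρ → (1,5,-4)
river: ρ → (-4,3,2)
river: ρ → (2,5,-2)
river: ρ → (-2,3,4)
closes: descent 0, river 10
min |a| on river = 1

1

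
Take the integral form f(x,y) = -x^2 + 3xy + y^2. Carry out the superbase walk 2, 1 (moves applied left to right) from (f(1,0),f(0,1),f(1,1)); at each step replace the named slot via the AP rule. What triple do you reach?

start (-1,1,3) = (f(1,0),f(0,1),f(1,1))
replace slot 2: 2·((-1)+3) − 1 = 3 → (-1,3,3)
replace slot 1: 2·(3+3) − (-1) = 13 → (13,3,3)

13,3,3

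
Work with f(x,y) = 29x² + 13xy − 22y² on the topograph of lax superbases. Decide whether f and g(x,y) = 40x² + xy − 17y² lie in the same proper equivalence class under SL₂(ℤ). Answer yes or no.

D₁ = 2721, D₂ = 2721
river cycle of f (length 58): (-22, 31, 20), (20, 49, -4), (-4, 47, 32), (32, 17, -19), (-19, 21, 30), (30, 39, -10), (-10, 41, 26), (26, 11, -25), (-25, 39, 12), (12, 33, -34), … (48 more)
river cycle of g (length 58): (-17, 33, 24), (24, 15, -26), (-26, 37, 13), (13, 41, -20), (-20, 39, 15), (15, 51, -2), (-2, 49, 40), (40, 31, -11), (-11, 35, 34), (34, 33, -12), … (48 more)
cycles differ ⇒ inequivalent

no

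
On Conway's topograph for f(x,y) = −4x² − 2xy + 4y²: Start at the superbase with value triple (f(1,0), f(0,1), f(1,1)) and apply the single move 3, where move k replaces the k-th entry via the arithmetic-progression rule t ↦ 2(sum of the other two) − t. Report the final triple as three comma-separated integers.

start (-4,4,-2) = (f(1,0),f(0,1),f(1,1))
replace slot 3: 2·((-4)+4) − (-2) = 2 → (-4,4,2)

-4,4,2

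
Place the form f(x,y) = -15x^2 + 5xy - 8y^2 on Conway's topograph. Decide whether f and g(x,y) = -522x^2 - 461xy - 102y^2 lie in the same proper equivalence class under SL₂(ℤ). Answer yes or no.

D₁ = -455, D₂ = -455
f is negative-definite; reduce −f:
−f: flip: (15,-5,8)→(8,5,15)
−f: reduced (well bottom): (8,5,15) with a≤c, −a<b≤a
flip sign back: reduced form of f is (-8,-5,-15)
g is negative-definite; reduce −g:
−g: flip: (522,461,102)→(102,-461,522)
−g: translate: b→-53 (≡-461 mod 204), so (102,-461,522)→(102,-53,8)
−g: flip: (102,-53,8)→(8,53,102)
−g: translate: b→5 (≡53 mod 16), so (8,53,102)→(8,5,15)
−g: reduced (well bottom): (8,5,15) with a≤c, −a<b≤a
flip sign back: reduced form of g is (-8,-5,-15)
reduced forms (-8, -5, -15) vs (-8, -5, -15) ⇒ equivalent

yes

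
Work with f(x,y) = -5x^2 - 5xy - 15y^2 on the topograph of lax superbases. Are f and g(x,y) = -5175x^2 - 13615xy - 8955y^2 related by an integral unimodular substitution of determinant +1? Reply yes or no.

D₁ = -275, D₂ = -275
f is negative-definite; reduce −f:
−f: reduced (well bottom): (5,5,15) with a≤c, −a<b≤a
flip sign back: reduced form of f is (-5,-5,-15)
g is negative-definite; reduce −g:
−g: translate: b→3265 (≡13615 mod 10350), so (5175,13615,8955)→(5175,3265,515)
−g: flip: (5175,3265,515)→(515,-3265,5175)
−g: translate: b→-175 (≡-3265 mod 1030), so (515,-3265,5175)→(515,-175,15)
−g: flip: (515,-175,15)→(15,175,515)
−g: translate: b→-5 (≡175 mod 30), so (15,175,515)→(15,-5,5)
−g: flip: (15,-5,5)→(5,5,15)
−g: reduced (well bottom): (5,5,15) with a≤c, −a<b≤a
flip sign back: reduced form of g is (-5,-5,-15)
reduced forms (-5, -5, -15) vs (-5, -5, -15) ⇒ equivalent

yes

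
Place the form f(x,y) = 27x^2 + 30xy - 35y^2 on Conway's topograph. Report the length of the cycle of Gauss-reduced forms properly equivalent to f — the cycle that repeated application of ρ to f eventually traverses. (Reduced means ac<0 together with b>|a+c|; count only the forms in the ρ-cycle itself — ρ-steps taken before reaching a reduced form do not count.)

D = 4680, ⌊√D⌋ = 68
river: ρ → (-35,40,22)
river: ρ → (22,48,-27)
river: ρ → (-27,60,10)
river: ρ → (10,60,-27)
river: ρ → (-27,48,22)
river: ρ → (22,40,-35)
river: ρ → (-35,30,27)
river: ρ → (27,24,-38)
river: ρ → (-38,52,13)
river: ρ → (13,52,-38)
river: ρ → (-38,24,27)
river: ρ → (27,30,-35)
ρ-cycle length = 12 (tail of 0 descent steps not counted)

12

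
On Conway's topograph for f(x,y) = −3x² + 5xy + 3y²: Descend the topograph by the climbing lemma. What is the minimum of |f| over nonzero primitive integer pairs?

river: ρ → (3,7,-1)
river: ρ → (-1,7,3)
river: ρ → (3,5,-3)
river: ρ → (-3,7,1)
river: ρ → (1,7,-3)
river: ρ → (-3,5,3)
closes: descent 0, river 6
min |a| on river = 1

1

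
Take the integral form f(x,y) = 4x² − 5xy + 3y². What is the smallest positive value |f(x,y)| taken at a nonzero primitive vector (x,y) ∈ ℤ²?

translate: b→3 (≡-5 mod 8), so (4,-5,3)→(4,3,2)
flip: (4,3,2)→(2,-3,4)
translate: b→1 (≡-3 mod 4), so (2,-3,4)→(2,1,3)
reduced (well bottom): (2,1,3) with a≤c, −a<b≤a
well minimum = a = 2

2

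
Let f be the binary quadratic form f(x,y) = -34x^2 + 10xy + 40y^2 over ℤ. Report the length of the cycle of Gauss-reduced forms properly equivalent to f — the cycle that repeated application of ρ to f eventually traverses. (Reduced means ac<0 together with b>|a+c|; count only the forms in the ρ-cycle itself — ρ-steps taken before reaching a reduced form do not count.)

D = 5540, ⌊√D⌋ = 74
river: ρ → (40,70,-4)
river: ρ → (-4,74,4)
river: ρ → (4,70,-40)
river: ρ → (-40,10,34)
river: ρ → (34,58,-16)
river: ρ → (-16,70,10)
river: ρ → (10,70,-16)
river: ρ → (-16,58,34)
river: ρ → (34,10,-40)
river: ρ → (-40,70,4)
river: ρ → (4,74,-4)
river: ρ → (-4,70,40)
river: ρ → (40,10,-34)
river: ρ → (-34,58,16)
river: ρ → (16,70,-10)
river: ρ → (-10,70,16)
river: ρ → (16,58,-34)
river: ρ → (-34,10,40)
ρ-cycle length = 18 (tail of 0 descent steps not counted)

18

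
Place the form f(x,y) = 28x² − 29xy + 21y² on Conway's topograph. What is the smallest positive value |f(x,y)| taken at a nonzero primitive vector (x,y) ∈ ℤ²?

translate: b→27 (≡-29 mod 56), so (28,-29,21)→(28,27,20)
flip: (28,27,20)→(20,-27,28)
translate: b→13 (≡-27 mod 40), so (20,-27,28)→(20,13,21)
reduced (well bottom): (20,13,21) with a≤c, −a<b≤a
well minimum = a = 20

20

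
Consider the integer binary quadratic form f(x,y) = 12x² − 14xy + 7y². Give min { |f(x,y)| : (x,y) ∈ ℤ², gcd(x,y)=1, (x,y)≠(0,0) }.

translate: b→10 (≡-14 mod 24), so (12,-14,7)→(12,10,5)
flip: (12,10,5)→(5,-10,12)
translate: b→0 (≡-10 mod 10), so (5,-10,12)→(5,0,7)
reduced (well bottom): (5,0,7) with a≤c, −a<b≤a
well minimum = a = 5

5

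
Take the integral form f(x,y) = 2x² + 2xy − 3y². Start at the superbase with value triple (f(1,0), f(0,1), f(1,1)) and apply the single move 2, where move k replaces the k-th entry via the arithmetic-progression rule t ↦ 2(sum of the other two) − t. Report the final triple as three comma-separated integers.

start (2,-3,1) = (f(1,0),f(0,1),f(1,1))
replace slot 2: 2·(2+1) − (-3) = 9 → (2,9,1)

2,9,1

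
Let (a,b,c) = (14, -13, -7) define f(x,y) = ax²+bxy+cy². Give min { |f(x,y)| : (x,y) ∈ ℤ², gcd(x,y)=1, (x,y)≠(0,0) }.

descent: ρ → (-7,13,14)  [lands on river]
river: ρ → (14,15,-6)
river: ρ → (-6,21,5)
river: ρ → (5,19,-10)
river: ρ → (-10,21,3)
river: ρ → (3,21,-10)
river: ρ → (-10,19,5)
river: ρ → (5,21,-6)
river: ρ → (-6,15,14)
river: ρ → (14,13,-7)
river: ρ → (-7,15,12)
river: ρ → (12,9,-10)
river: ρ → (-10,11,11)
river: ρ → (11,11,-10)
river: ρ → (-10,9,12)
river: ρ → (12,15,-7)
closes: descent 1, river 16
min |a| on river = 3

3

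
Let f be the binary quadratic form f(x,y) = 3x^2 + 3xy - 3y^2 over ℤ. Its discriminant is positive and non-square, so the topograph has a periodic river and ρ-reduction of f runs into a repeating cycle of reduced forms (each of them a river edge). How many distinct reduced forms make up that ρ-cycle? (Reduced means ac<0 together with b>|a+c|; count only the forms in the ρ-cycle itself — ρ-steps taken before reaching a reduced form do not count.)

D = 45, ⌊√D⌋ = 6
river: ρ → (-3,3,3)
river: ρ → (3,3,-3)
ρ-cycle length = 2 (tail of 0 descent steps not counted)

2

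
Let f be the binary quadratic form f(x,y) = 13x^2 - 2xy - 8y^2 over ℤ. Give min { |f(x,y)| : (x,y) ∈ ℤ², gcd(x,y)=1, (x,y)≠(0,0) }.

descent: ρ → (-8,18,3)  [lands on river]
river: ρ → (3,18,-8)
river: ρ → (-8,14,7)
river: ρ → (7,14,-8)
closes: descent 1, river 4
min |a| on river = 3

3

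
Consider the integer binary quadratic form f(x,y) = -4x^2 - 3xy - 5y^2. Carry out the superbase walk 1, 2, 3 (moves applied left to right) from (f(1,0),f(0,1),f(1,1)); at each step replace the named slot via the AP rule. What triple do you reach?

start (-4,-5,-12) = (f(1,0),f(0,1),f(1,1))
replace slot 1: 2·((-5)+(-12)) − (-4) = -30 → (-30,-5,-12)
replace slot 2: 2·((-30)+(-12)) − (-5) = -79 → (-30,-79,-12)
replace slot 3: 2·((-30)+(-79)) − (-12) = -206 → (-30,-79,-206)

-30,-79,-206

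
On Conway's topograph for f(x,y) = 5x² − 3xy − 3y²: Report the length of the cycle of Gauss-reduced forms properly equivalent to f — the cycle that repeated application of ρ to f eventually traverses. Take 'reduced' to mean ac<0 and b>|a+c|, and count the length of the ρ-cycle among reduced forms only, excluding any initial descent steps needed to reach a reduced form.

D = 69, ⌊√D⌋ = 8
descent: ρ → (-3,3,5)  [lands on river]
river: ρ → (5,7,-1)
river: ρ → (-1,7,5)
river: ρ → (5,3,-3)
ρ-cycle length = 4 (tail of 1 descent step not counted)

4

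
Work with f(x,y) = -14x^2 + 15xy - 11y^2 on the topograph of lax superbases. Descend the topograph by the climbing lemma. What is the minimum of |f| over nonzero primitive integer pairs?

translate: b→13 (≡-15 mod 28), so (14,-15,11)→(14,13,10)
flip: (14,13,10)→(10,-13,14)
translate: b→7 (≡-13 mod 20), so (10,-13,14)→(10,7,11)
reduced (well bottom): (10,7,11) with a≤c, −a<b≤a
well minimum |f| = |-10| = 10 (negative-definite)

10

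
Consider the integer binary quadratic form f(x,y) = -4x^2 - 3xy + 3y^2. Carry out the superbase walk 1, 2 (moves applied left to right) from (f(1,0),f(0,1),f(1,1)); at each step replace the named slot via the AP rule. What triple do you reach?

start (-4,3,-4) = (f(1,0),f(0,1),f(1,1))
replace slot 1: 2·(3+(-4)) − (-4) = 2 → (2,3,-4)
replace slot 2: 2·(2+(-4)) − 3 = -7 → (2,-7,-4)

2,-7,-4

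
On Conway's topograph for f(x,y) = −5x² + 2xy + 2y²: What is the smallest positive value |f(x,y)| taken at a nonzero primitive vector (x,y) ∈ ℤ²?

descent: ρ → (2,6,-1)  [lands on river]
river: ρ → (-1,6,2)
closes: descent 1, river 2
min |a| on river = 1

1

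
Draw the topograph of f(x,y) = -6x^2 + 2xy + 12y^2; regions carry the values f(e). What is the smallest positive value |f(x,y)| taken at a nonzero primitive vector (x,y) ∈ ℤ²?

descent: ρ → (12,-2,-6)
descent: ρ → (-6,14,4)  [lands on river]
river: ρ → (4,10,-12)
river: ρ → (-12,14,2)
river: ρ → (2,14,-12)
river: ρ → (-12,10,4)
river: ρ → (4,14,-6)
river: ρ → (-6,10,8)
river: ρ → (8,6,-8)
river: ρ → (-8,10,6)
river: ρ → (6,14,-4)
river: ρ → (-4,10,12)
river: ρ → (12,14,-2)
river: ρ → (-2,14,12)
river: ρ → (12,10,-4)
river: ρ → (-4,14,6)
river: ρ → (6,10,-8)
river: ρ → (-8,6,8)
river: ρ → (8,10,-6)
closes: descent 2, river 18
min |a| on river = 2

2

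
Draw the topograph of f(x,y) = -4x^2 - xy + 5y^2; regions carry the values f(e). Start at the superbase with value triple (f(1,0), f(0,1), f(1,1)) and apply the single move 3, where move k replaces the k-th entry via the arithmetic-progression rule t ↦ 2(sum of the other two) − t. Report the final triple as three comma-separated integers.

start (-4,5,0) = (f(1,0),f(0,1),f(1,1))
replace slot 3: 2·((-4)+5) − 0 = 2 → (-4,5,2)

-4,5,2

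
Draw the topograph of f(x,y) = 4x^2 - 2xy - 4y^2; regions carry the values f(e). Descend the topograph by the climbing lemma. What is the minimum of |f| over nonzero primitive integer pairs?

descent: ρ → (-4,2,4)  [lands on river]
river: ρ → (4,6,-2)
river: ρ → (-2,6,4)
river: ρ → (4,2,-4)
river: ρ → (-4,6,2)
river: ρ → (2,6,-4)
closes: descent 1, river 6
min |a| on river = 2

2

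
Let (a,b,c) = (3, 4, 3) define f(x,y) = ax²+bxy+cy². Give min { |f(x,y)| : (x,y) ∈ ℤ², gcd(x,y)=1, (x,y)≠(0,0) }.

translate: b→-2 (≡4 mod 6), so (3,4,3)→(3,-2,2)
flip: (3,-2,2)→(2,2,3)
reduced (well bottom): (2,2,3) with a≤c, −a<b≤a
well minimum = a = 2

2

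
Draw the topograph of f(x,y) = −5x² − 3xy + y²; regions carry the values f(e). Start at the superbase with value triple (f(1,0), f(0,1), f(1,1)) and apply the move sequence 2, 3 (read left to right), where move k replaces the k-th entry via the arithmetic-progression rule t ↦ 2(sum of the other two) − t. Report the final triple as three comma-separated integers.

start (-5,1,-7) = (f(1,0),f(0,1),f(1,1))
replace slot 2: 2·((-5)+(-7)) − 1 = -25 → (-5,-25,-7)
replace slot 3: 2·((-5)+(-25)) − (-7) = -53 → (-5,-25,-53)

-5,-25,-53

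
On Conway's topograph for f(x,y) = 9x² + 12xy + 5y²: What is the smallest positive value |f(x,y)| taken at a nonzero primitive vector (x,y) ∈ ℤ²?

translate: b→-6 (≡12 mod 18), so (9,12,5)→(9,-6,2)
flip: (9,-6,2)→(2,6,9)
translate: b→2 (≡6 mod 4), so (2,6,9)→(2,2,5)
reduced (well bottom): (2,2,5) with a≤c, −a<b≤a
well minimum = a = 2

2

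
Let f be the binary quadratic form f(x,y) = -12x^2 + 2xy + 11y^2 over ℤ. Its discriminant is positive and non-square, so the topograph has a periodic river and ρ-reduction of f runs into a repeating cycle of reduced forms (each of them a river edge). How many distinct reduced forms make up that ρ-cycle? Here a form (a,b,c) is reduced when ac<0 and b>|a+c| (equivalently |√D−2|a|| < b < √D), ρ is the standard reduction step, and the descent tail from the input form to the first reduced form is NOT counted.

D = 532, ⌊√D⌋ = 23
river: ρ → (11,20,-3)
river: ρ → (-3,22,4)
river: ρ → (4,18,-13)
river: ρ → (-13,8,9)
river: ρ → (9,10,-12)
river: ρ → (-12,14,7)
river: ρ → (7,14,-12)
river: ρ → (-12,10,9)
river: ρ → (9,8,-13)
river: ρ → (-13,18,4)
river: ρ → (4,22,-3)
river: ρ → (-3,20,11)
river: ρ → (11,2,-12)
river: ρ → (-12,22,1)
river: ρ → (1,22,-12)
river: ρ → (-12,2,11)
ρ-cycle length = 16 (tail of 0 descent steps not counted)

16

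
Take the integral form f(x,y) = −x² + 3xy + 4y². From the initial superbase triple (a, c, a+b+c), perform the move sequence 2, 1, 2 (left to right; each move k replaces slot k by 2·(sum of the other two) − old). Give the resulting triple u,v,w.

start (-1,4,6) = (f(1,0),f(0,1),f(1,1))
replace slot 2: 2·((-1)+6) − 4 = 6 → (-1,6,6)
replace slot 1: 2·(6+6) − (-1) = 25 → (25,6,6)
replace slot 2: 2·(25+6) − 6 = 56 → (25,56,6)

25,56,6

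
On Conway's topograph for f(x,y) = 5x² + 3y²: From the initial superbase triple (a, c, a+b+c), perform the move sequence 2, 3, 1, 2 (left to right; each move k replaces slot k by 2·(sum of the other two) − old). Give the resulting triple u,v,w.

start (5,3,8) = (f(1,0),f(0,1),f(1,1))
replace slot 2: 2·(5+8) − 3 = 23 → (5,23,8)
replace slot 3: 2·(5+23) − 8 = 48 → (5,23,48)
replace slot 1: 2·(23+48) − 5 = 137 → (137,23,48)
replace slot 2: 2·(137+48) − 23 = 347 → (137,347,48)

137,347,48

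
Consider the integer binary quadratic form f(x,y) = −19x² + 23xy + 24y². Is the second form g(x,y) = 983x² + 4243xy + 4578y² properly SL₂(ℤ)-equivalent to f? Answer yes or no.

D₁ = 2353, D₂ = 2353
river cycle of f (length 30): (24, 25, -18), (-18, 47, 2), (2, 45, -41), (-41, 37, 6), (6, 47, -6), (-6, 37, 41), (41, 45, -2), (-2, 47, 18), (18, 25, -24), (-24, 23, 19), … (20 more)
river cycle of g (length 30): (24, 25, -18), (-18, 47, 2), (2, 45, -41), (-41, 37, 6), (6, 47, -6), (-6, 37, 41), (41, 45, -2), (-2, 47, 18), (18, 25, -24), (-24, 23, 19), … (20 more)
cycles coincide ⇒ equivalent

yes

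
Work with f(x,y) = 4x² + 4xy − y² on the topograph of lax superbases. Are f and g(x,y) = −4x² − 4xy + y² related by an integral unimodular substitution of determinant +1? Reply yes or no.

D₁ = 32, D₂ = 32
river cycle of f (length 2): (-1, 4, 4), (4, 4, -1)
river cycle of g (length 2): (1, 4, -4), (-4, 4, 1)
cycles differ ⇒ inequivalent

no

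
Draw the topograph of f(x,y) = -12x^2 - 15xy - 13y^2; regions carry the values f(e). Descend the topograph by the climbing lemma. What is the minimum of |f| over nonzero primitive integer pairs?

translate: b→-9 (≡15 mod 24), so (12,15,13)→(12,-9,10)
flip: (12,-9,10)→(10,9,12)
reduced (well bottom): (10,9,12) with a≤c, −a<b≤a
well minimum |f| = |-10| = 10 (negative-definite)

10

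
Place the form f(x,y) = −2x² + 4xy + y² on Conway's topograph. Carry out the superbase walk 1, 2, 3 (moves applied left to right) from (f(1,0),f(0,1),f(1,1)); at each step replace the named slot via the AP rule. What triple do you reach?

start (-2,1,3) = (f(1,0),f(0,1),f(1,1))
replace slot 1: 2·(1+3) − (-2) = 10 → (10,1,3)
replace slot 2: 2·(10+3) − 1 = 25 → (10,25,3)
replace slot 3: 2·(10+25) − 3 = 67 → (10,25,67)

10,25,67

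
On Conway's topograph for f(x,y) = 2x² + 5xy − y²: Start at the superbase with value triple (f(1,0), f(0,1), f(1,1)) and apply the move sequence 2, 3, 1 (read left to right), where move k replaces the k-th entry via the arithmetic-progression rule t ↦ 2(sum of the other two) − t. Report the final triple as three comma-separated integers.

start (2,-1,6) = (f(1,0),f(0,1),f(1,1))
replace slot 2: 2·(2+6) − (-1) = 17 → (2,17,6)
replace slot 3: 2·(2+17) − 6 = 32 → (2,17,32)
replace slot 1: 2·(17+32) − 2 = 96 → (96,17,32)

96,17,32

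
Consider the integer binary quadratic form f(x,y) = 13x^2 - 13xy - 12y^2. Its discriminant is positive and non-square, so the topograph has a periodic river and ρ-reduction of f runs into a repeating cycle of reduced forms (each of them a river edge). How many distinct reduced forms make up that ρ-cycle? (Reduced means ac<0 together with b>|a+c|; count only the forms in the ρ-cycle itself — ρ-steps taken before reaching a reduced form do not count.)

D = 793, ⌊√D⌋ = 28
descent: ρ → (-12,13,13)  [lands on river]
river: ρ → (13,13,-12)
river: ρ → (-12,11,14)
river: ρ → (14,17,-9)
river: ρ → (-9,19,12)
river: ρ → (12,5,-16)
river: ρ → (-16,27,1)
river: ρ → (1,27,-16)
river: ρ → (-16,5,12)
river: ρ → (12,19,-9)
river: ρ → (-9,17,14)
river: ρ → (14,11,-12)
ρ-cycle length = 12 (tail of 1 descent step not counted)

12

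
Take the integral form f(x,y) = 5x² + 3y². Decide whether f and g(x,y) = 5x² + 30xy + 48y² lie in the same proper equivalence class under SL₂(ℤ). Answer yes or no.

D₁ = -60, D₂ = -60
f: flip: (5,0,3)→(3,0,5)
f: reduced (well bottom): (3,0,5) with a≤c, −a<b≤a
g: translate: b→0 (≡30 mod 10), so (5,30,48)→(5,0,3)
g: flip: (5,0,3)→(3,0,5)
g: reduced (well bottom): (3,0,5) with a≤c, −a<b≤a
reduced forms (3, 0, 5) vs (3, 0, 5) ⇒ equivalent

yes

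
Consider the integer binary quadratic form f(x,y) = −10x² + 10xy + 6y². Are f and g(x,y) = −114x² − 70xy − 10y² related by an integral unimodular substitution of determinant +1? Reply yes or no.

D₁ = 340, D₂ = 340
river cycle of f (length 6): (6, 14, -6), (-6, 10, 10), (10, 10, -6), (-6, 14, 6), (6, 10, -10), (-10, 10, 6)
river cycle of g (length 6): (-10, 10, 6), (6, 14, -6), (-6, 10, 10), (10, 10, -6), (-6, 14, 6), (6, 10, -10)
cycles coincide ⇒ equivalent

yes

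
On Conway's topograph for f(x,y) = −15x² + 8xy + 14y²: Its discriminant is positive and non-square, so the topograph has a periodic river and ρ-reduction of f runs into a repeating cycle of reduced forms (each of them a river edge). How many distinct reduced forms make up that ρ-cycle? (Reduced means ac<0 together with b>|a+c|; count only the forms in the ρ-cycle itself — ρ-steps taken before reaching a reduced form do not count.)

D = 904, ⌊√D⌋ = 30
river: ρ → (14,20,-9)
river: ρ → (-9,16,18)
river: ρ → (18,20,-7)
river: ρ → (-7,22,15)
river: ρ → (15,8,-14)
river: ρ → (-14,20,9)
river: ρ → (9,16,-18)
river: ρ → (-18,20,7)
river: ρ → (7,22,-15)
river: ρ → (-15,8,14)
ρ-cycle length = 10 (tail of 0 descent steps not counted)

10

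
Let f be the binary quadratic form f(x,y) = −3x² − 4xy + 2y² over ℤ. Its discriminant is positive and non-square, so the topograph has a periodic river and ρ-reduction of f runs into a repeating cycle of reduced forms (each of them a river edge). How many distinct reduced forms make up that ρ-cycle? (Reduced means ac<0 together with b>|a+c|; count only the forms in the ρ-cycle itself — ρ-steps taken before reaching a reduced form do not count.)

D = 40, ⌊√D⌋ = 6
descent: ρ → (2,4,-3)  [lands on river]
river: ρ → (-3,2,3)
river: ρ → (3,4,-2)
river: ρ → (-2,4,3)
river: ρ → (3,2,-3)
river: ρ → (-3,4,2)
ρ-cycle length = 6 (tail of 1 descent step not counted)

6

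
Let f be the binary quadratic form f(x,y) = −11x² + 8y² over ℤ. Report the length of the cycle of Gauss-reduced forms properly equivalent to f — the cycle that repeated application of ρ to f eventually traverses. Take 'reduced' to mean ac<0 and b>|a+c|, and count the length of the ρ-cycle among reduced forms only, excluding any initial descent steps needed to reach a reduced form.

D = 352, ⌊√D⌋ = 18
descent: ρ → (8,16,-3)  [lands on river]
river: ρ → (-3,14,13)
river: ρ → (13,12,-4)
river: ρ → (-4,12,13)
river: ρ → (13,14,-3)
river: ρ → (-3,16,8)
ρ-cycle length = 6 (tail of 1 descent step not counted)

6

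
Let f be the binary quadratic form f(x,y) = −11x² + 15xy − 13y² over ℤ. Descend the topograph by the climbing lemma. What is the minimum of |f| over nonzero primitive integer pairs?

translate: b→7 (≡-15 mod 22), so (11,-15,13)→(11,7,9)
flip: (11,7,9)→(9,-7,11)
reduced (well bottom): (9,-7,11) with a≤c, −a<b≤a
well minimum |f| = |-9| = 9 (negative-definite)

9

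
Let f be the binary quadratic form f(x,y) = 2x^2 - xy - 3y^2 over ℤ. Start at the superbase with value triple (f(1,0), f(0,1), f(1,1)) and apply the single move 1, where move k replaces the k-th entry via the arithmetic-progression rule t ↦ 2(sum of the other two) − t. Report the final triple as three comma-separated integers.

start (2,-3,-2) = (f(1,0),f(0,1),f(1,1))
replace slot 1: 2·((-3)+(-2)) − 2 = -12 → (-12,-3,-2)

-12,-3,-2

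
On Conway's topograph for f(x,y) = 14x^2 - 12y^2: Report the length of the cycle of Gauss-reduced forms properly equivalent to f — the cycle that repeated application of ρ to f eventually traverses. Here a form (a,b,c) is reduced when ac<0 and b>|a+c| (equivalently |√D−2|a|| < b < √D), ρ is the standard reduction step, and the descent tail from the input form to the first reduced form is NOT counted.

D = 672, ⌊√D⌋ = 25
descent: ρ → (-12,24,2)  [lands on river]
river: ρ → (2,24,-12)
ρ-cycle length = 2 (tail of 1 descent step not counted)

2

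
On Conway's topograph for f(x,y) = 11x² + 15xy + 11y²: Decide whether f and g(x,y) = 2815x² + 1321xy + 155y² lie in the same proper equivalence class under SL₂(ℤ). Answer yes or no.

D₁ = -259, D₂ = -259
f: translate: b→-7 (≡15 mod 22), so (11,15,11)→(11,-7,7)
f: flip: (11,-7,7)→(7,7,11)
f: reduced (well bottom): (7,7,11) with a≤c, −a<b≤a
g: flip: (2815,1321,155)→(155,-1321,2815)
g: translate: b→-81 (≡-1321 mod 310), so (155,-1321,2815)→(155,-81,11)
g: flip: (155,-81,11)→(11,81,155)
g: translate: b→-7 (≡81 mod 22), so (11,81,155)→(11,-7,7)
g: flip: (11,-7,7)→(7,7,11)
g: reduced (well bottom): (7,7,11) with a≤c, −a<b≤a
reduced forms (7, 7, 11) vs (7, 7, 11) ⇒ equivalent

yes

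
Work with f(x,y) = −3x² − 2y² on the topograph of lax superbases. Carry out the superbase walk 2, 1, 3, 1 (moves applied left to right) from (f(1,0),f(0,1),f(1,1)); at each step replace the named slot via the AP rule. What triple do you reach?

start (-3,-2,-5) = (f(1,0),f(0,1),f(1,1))
replace slot 2: 2·((-3)+(-5)) − (-2) = -14 → (-3,-14,-5)
replace slot 1: 2·((-14)+(-5)) − (-3) = -35 → (-35,-14,-5)
replace slot 3: 2·((-35)+(-14)) − (-5) = -93 → (-35,-14,-93)
replace slot 1: 2·((-14)+(-93)) − (-35) = -179 → (-179,-14,-93)

-179,-14,-93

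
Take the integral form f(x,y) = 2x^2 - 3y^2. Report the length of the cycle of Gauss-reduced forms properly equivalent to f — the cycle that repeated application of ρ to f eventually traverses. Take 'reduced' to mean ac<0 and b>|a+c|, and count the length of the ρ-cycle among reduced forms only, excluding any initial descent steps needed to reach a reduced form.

D = 24, ⌊√D⌋ = 4
descent: ρ → (-3,0,2)
descent: ρ → (2,4,-1)  [lands on river]
river: ρ → (-1,4,2)
ρ-cycle length = 2 (tail of 2 descent steps not counted)

2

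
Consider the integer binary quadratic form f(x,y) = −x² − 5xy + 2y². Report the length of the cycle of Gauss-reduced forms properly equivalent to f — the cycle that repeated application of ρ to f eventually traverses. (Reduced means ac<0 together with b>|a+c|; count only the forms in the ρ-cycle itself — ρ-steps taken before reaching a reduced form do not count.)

D = 33, ⌊√D⌋ = 5
descent: ρ → (2,5,-1)  [lands on river]
river: ρ → (-1,5,2)
river: ρ → (2,3,-3)
river: ρ → (-3,3,2)
ρ-cycle length = 4 (tail of 1 descent step not counted)

4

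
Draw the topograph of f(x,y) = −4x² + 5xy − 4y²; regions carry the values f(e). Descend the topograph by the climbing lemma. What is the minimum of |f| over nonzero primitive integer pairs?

translate: b→3 (≡-5 mod 8), so (4,-5,4)→(4,3,3)
flip: (4,3,3)→(3,-3,4)
translate: b→3 (≡-3 mod 6), so (3,-3,4)→(3,3,4)
reduced (well bottom): (3,3,4) with a≤c, −a<b≤a
well minimum |f| = |-3| = 3 (negative-definite)

3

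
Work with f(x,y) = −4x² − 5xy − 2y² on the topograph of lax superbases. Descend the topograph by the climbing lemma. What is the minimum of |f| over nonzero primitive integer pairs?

translate: b→-3 (≡5 mod 8), so (4,5,2)→(4,-3,1)
flip: (4,-3,1)→(1,3,4)
translate: b→1 (≡3 mod 2), so (1,3,4)→(1,1,2)
reduced (well bottom): (1,1,2) with a≤c, −a<b≤a
well minimum |f| = |-1| = 1 (negative-definite)

1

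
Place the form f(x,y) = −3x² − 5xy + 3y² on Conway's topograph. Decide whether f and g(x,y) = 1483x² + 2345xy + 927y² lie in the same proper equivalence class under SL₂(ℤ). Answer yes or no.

D₁ = 61, D₂ = 61
river cycle of f (length 6): (3, 5, -3), (-3, 7, 1), (1, 7, -3), (-3, 5, 3), (3, 7, -1), (-1, 7, 3)
river cycle of g (length 6): (3, 5, -3), (-3, 7, 1), (1, 7, -3), (-3, 5, 3), (3, 7, -1), (-1, 7, 3)
cycles coincide ⇒ equivalent

yes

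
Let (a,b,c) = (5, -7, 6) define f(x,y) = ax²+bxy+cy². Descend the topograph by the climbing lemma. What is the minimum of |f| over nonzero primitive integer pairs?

translate: b→3 (≡-7 mod 10), so (5,-7,6)→(5,3,4)
flip: (5,3,4)→(4,-3,5)
reduced (well bottom): (4,-3,5) with a≤c, −a<b≤a
well minimum = a = 4

4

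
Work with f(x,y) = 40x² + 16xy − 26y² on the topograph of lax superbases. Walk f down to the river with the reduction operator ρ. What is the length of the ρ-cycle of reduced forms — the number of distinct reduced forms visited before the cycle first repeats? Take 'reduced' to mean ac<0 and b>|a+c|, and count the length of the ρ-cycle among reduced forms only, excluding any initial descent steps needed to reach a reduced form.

D = 4416, ⌊√D⌋ = 66
river: ρ → (-26,36,30)
river: ρ → (30,24,-32)
river: ρ → (-32,40,22)
river: ρ → (22,48,-24)
river: ρ → (-24,48,22)
river: ρ → (22,40,-32)
river: ρ → (-32,24,30)
river: ρ → (30,36,-26)
river: ρ → (-26,16,40)
river: ρ → (40,64,-2)
river: ρ → (-2,64,40)
river: ρ → (40,16,-26)
ρ-cycle length = 12 (tail of 0 descent steps not counted)

12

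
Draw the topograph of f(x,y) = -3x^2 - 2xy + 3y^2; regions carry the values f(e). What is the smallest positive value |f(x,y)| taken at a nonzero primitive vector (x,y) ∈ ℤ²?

descent: ρ → (3,2,-3)  [lands on river]
river: ρ → (-3,4,2)
river: ρ → (2,4,-3)
river: ρ → (-3,2,3)
river: ρ → (3,4,-2)
river: ρ → (-2,4,3)
closes: descent 1, river 6
min |a| on river = 2

2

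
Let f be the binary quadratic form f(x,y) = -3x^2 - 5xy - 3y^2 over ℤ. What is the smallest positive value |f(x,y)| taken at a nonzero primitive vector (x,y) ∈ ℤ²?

translate: b→-1 (≡5 mod 6), so (3,5,3)→(3,-1,1)
flip: (3,-1,1)→(1,1,3)
reduced (well bottom): (1,1,3) with a≤c, −a<b≤a
well minimum |f| = |-1| = 1 (negative-definite)

1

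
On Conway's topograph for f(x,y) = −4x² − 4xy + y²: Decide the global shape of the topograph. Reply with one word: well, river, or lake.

D = b²−4ac = (-4)² − 4·(-4)·1 = 32
D > 0 non-square ⇒ indefinite ⇒ periodic river

river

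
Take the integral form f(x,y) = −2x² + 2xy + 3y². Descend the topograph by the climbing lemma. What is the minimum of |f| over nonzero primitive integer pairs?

river: ρ → (3,4,-1)
river: ρ → (-1,4,3)
river: ρ → (3,2,-2)
river: ρ → (-2,2,3)
closes: descent 0, river 4
min |a| on river = 1

1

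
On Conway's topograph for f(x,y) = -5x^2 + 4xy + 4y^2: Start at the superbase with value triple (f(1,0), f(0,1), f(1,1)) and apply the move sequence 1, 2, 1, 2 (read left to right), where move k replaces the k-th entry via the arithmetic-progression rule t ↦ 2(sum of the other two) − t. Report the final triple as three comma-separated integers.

start (-5,4,3) = (f(1,0),f(0,1),f(1,1))
replace slot 1: 2·(4+3) − (-5) = 19 → (19,4,3)
replace slot 2: 2·(19+3) − 4 = 40 → (19,40,3)
replace slot 1: 2·(40+3) − 19 = 67 → (67,40,3)
replace slot 2: 2·(67+3) − 40 = 100 → (67,100,3)

67,100,3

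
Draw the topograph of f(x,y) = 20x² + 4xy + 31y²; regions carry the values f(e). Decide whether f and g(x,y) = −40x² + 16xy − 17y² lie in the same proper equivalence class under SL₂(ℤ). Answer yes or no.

D₁ = -2464, D₂ = -2464
f: reduced (well bottom): (20,4,31) with a≤c, −a<b≤a
g is negative-definite; reduce −g:
−g: flip: (40,-16,17)→(17,16,40)
−g: reduced (well bottom): (17,16,40) with a≤c, −a<b≤a
flip sign back: reduced form of g is (-17,-16,-40)
reduced forms (20, 4, 31) vs (-17, -16, -40) ⇒ inequivalent

no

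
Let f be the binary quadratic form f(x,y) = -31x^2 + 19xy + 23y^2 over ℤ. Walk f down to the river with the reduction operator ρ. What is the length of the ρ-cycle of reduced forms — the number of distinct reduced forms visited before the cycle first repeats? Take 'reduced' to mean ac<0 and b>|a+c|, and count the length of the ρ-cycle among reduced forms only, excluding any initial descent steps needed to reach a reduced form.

D = 3213, ⌊√D⌋ = 56
river: ρ → (23,27,-27)
river: ρ → (-27,27,23)
river: ρ → (23,19,-31)
river: ρ → (-31,43,11)
river: ρ → (11,45,-27)
river: ρ → (-27,9,29)
river: ρ → (29,49,-7)
river: ρ → (-7,49,29)
river: ρ → (29,9,-27)
river: ρ → (-27,45,11)
river: ρ → (11,43,-31)
river: ρ → (-31,19,23)
ρ-cycle length = 12 (tail of 0 descent steps not counted)

12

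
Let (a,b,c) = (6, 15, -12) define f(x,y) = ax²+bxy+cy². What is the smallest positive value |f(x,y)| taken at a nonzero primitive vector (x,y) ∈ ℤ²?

river: ρ → (-12,9,9)
river: ρ → (9,9,-12)
river: ρ → (-12,15,6)
river: ρ → (6,21,-3)
river: ρ → (-3,21,6)
river: ρ → (6,15,-12)
closes: descent 0, river 6
min |a| on river = 3

3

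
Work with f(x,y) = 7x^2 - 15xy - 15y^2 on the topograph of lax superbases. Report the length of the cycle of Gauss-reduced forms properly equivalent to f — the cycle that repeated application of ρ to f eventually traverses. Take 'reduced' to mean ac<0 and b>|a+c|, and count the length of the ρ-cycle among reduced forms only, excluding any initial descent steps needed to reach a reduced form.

D = 645, ⌊√D⌋ = 25
descent: ρ → (-15,15,7)  [lands on river]
river: ρ → (7,13,-17)
river: ρ → (-17,21,3)
river: ρ → (3,21,-17)
river: ρ → (-17,13,7)
river: ρ → (7,15,-15)
ρ-cycle length = 6 (tail of 1 descent step not counted)

6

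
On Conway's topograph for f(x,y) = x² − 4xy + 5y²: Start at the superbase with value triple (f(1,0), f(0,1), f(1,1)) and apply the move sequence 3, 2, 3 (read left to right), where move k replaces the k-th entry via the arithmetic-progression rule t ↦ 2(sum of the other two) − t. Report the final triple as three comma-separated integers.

start (1,5,2) = (f(1,0),f(0,1),f(1,1))
replace slot 3: 2·(1+5) − 2 = 10 → (1,5,10)
replace slot 2: 2·(1+10) − 5 = 17 → (1,17,10)
replace slot 3: 2·(1+17) − 10 = 26 → (1,17,26)

1,17,26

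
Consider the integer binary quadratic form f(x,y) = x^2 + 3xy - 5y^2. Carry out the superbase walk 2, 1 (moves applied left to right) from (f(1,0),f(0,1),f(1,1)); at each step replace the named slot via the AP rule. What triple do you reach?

start (1,-5,-1) = (f(1,0),f(0,1),f(1,1))
replace slot 2: 2·(1+(-1)) − (-5) = 5 → (1,5,-1)
replace slot 1: 2·(5+(-1)) − 1 = 7 → (7,5,-1)

7,5,-1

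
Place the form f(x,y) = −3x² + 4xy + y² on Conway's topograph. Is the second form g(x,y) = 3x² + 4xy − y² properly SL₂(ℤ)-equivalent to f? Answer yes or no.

D₁ = 28, D₂ = 28
river cycle of f (length 4): (1, 4, -3), (-3, 2, 2), (2, 2, -3), (-3, 4, 1)
river cycle of g (length 4): (-1, 4, 3), (3, 2, -2), (-2, 2, 3), (3, 4, -1)
cycles differ ⇒ inequivalent

no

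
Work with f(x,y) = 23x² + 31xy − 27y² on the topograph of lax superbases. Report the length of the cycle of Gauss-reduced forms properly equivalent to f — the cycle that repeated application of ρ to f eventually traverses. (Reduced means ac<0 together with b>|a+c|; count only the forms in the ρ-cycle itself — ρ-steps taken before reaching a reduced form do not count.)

D = 3445, ⌊√D⌋ = 58
river: ρ → (-27,23,27)
river: ρ → (27,31,-23)
river: ρ → (-23,15,35)
river: ρ → (35,55,-3)
river: ρ → (-3,53,53)
river: ρ → (53,53,-3)
river: ρ → (-3,55,35)
river: ρ → (35,15,-23)
river: ρ → (-23,31,27)
river: ρ → (27,23,-27)
river: ρ → (-27,31,23)
river: ρ → (23,15,-35)
river: ρ → (-35,55,3)
river: ρ → (3,53,-53)
river: ρ → (-53,53,3)
river: ρ → (3,55,-35)
river: ρ → (-35,15,23)
river: ρ → (23,31,-27)
ρ-cycle length = 18 (tail of 0 descent steps not counted)

18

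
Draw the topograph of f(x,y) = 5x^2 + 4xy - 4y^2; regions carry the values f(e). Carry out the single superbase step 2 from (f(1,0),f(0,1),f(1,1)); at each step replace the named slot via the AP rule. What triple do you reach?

start (5,-4,5) = (f(1,0),f(0,1),f(1,1))
replace slot 2: 2·(5+5) − (-4) = 24 → (5,24,5)

5,24,5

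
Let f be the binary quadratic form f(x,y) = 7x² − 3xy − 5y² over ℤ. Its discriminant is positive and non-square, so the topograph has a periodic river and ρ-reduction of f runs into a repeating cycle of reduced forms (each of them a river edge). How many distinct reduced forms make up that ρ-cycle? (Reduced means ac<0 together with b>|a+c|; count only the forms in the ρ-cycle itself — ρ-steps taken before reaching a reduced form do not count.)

D = 149, ⌊√D⌋ = 12
descent: ρ → (-5,3,7)  [lands on river]
river: ρ → (7,11,-1)
river: ρ → (-1,11,7)
river: ρ → (7,3,-5)
river: ρ → (-5,7,5)
river: ρ → (5,3,-7)
river: ρ → (-7,11,1)
river: ρ → (1,11,-7)
river: ρ → (-7,3,5)
river: ρ → (5,7,-5)
ρ-cycle length = 10 (tail of 1 descent step not counted)

10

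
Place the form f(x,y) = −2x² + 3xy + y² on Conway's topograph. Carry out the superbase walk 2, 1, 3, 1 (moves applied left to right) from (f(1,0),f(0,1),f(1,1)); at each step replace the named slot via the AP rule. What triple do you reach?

start (-2,1,2) = (f(1,0),f(0,1),f(1,1))
replace slot 2: 2·((-2)+2) − 1 = -1 → (-2,-1,2)
replace slot 1: 2·((-1)+2) − (-2) = 4 → (4,-1,2)
replace slot 3: 2·(4+(-1)) − 2 = 4 → (4,-1,4)
replace slot 1: 2·((-1)+4) − 4 = 2 → (2,-1,4)

2,-1,4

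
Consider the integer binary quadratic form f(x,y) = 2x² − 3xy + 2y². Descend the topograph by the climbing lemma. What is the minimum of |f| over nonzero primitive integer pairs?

translate: b→1 (≡-3 mod 4), so (2,-3,2)→(2,1,1)
flip: (2,1,1)→(1,-1,2)
translate: b→1 (≡-1 mod 2), so (1,-1,2)→(1,1,2)
reduced (well bottom): (1,1,2) with a≤c, −a<b≤a
well minimum = a = 1

1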